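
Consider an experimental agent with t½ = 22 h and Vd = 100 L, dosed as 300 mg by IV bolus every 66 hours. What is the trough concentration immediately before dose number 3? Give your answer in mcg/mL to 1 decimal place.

0.4 mcg/mL

f = (1/2)^(τ/t½) = (1/2)^(66/22) ≈ 0.1250.
C₀ = D/Vd = 300/100 ≈ 3.000 mcg/mL.
Before the 3rd dose, 2 doses have been given. Superposition: Cmin = C₀·(f + f²).
≈ 3.000 × (0.1250 + 0.0156) ≈ 3.000 × 0.1406 ≈ 0.422 mcg/mL.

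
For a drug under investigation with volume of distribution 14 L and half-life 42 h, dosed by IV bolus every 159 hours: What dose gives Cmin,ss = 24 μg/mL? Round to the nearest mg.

4298 mg

τ/t½ = 159/42 ≈ 3.7857, so f = (1/2)^(159/42) ≈ 0.072508.
Cmin,ss = (D/Vd)·f/(1−f), so D = Cmin,ss·Vd·(1−f)/f.
D = 24 × 14 × (1−f)/f ≈ 24 × 14 × 12.79158 ≈ 4297.97 mg.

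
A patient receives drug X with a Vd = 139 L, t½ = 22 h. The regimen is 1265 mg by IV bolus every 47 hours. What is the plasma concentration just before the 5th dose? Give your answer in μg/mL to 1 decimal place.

f = (1/2)^(τ/t½) = (1/2)^(47/22) ≈ 0.2275.
C₀ = D/Vd = 1265/139 ≈ 9.101 μg/mL.
Before the 5th dose, 4 doses have been given. Superposition: Cmin = C₀·(f + f² + … + f^4).
≈ 9.101 × (0.2275 + 0.0518 + 0.0118 + 0.0027) ≈ 9.101 × 0.2938 ≈ 2.674 μg/mL.

2.7 μg/mL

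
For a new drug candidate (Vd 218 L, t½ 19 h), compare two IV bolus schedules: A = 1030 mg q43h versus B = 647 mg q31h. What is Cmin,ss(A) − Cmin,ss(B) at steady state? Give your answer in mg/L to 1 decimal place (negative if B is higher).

-0.2 mg/L

Regimen A: f = (1/2)^(43/19) ≈ 0.2083; Cmin,ss = (1030/218)·f/(1−f) ≈ 1.243 mg/L.
Regimen B: f = (1/2)^(31/19) ≈ 0.3227; Cmin,ss = (647/218)·f/(1−f) ≈ 1.414 mg/L.
Difference ≈ 1.243 − 1.414 ≈ -0.171 mg/L.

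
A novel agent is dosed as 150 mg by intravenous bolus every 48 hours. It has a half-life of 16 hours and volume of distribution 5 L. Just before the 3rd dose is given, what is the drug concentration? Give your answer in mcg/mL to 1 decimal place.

f = (1/2)^(τ/t½) = (1/2)^(48/16) ≈ 0.1250.
C₀ = D/Vd = 150/5 ≈ 30.000 mcg/mL.
Before the 3rd dose, 2 doses have been given. Superposition: Cmin = C₀·(f + f²).
≈ 30.000 × (0.1250 + 0.0156) ≈ 30.000 × 0.1406 ≈ 4.218 mcg/mL.

4.2 mcg/mL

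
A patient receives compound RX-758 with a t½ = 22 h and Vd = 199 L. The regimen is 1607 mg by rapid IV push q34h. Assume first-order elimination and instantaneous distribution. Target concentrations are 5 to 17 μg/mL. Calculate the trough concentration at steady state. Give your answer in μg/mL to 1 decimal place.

4.2 μg/mL

k = ln2/t½ = ln2/22 ≈ 0.031507 h⁻¹; fraction remaining f = e^(−kτ) = e^(−0.031507×34) ≈ 0.3426.
Accumulation ratio R = 1/(1 − f) ≈ 1/0.6574 ≈ 1.5211.
Each bolus raises the concentration by D/Vd = 1607/199 ≈ 8.075 μg/mL.
Cmax,ss = C₀/(1 − f) ≈ 8.075/0.6574 ≈ 12.283 μg/mL.
One interval later, Cmin,ss = Cmax,ss·e^(−kτ) ≈ 12.283 × 0.3426 ≈ 4.208 μg/mL.
Trough 4.2 μg/mL vs MEC 5 μg/mL: subtherapeutic.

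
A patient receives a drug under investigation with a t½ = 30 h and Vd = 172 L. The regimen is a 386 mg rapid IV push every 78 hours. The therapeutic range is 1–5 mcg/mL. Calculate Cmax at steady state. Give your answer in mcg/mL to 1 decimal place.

2.7 mcg/mL

k = ln2/t½ = ln2/30 ≈ 0.023105 h⁻¹; fraction remaining f = e^(−kτ) = e^(−0.023105×78) ≈ 0.1649.
At steady state, accumulation factor R = 1/(1 − e^(−kτ)) ≈ 1.1975.
Each bolus raises the concentration by D/Vd = 386/172 ≈ 2.244 mcg/mL.
Steady-state peak Cmax,ss = C₀·R ≈ 2.244 × 1.1975 ≈ 2.687 mcg/mL.
Peak 2.7 mcg/mL vs MTC 5 mcg/mL: below toxic threshold.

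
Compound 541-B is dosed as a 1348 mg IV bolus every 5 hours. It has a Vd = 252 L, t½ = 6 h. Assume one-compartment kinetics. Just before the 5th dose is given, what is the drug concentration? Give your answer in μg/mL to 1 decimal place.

f = (1/2)^(τ/t½) = (1/2)^(5/6) ≈ 0.5612.
C₀ = D/Vd = 1348/252 ≈ 5.349 μg/mL.
Before the 5th dose, 4 doses have been given. Superposition: Cmin = C₀·(f + f² + … + f^4).
≈ 5.349 × (0.5612 + 0.3149 + 0.1767 + 0.0992) ≈ 5.349 × 1.1520 ≈ 6.162 μg/mL.

6.2 μg/mL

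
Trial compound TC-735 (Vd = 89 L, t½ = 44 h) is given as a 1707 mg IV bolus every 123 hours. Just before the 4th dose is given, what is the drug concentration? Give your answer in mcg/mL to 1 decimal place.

3.2 mcg/mL

f = (1/2)^(τ/t½) = (1/2)^(123/44) ≈ 0.1440.
C₀ = D/Vd = 1707/89 ≈ 19.180 mcg/mL.
Before the 4th dose, 3 doses have been given. Superposition: Cmin = C₀·(f + f² + … + f^3).
≈ 19.180 × (0.1440 + 0.0207 + 0.0030) ≈ 19.180 × 0.1677 ≈ 3.216 mcg/mL.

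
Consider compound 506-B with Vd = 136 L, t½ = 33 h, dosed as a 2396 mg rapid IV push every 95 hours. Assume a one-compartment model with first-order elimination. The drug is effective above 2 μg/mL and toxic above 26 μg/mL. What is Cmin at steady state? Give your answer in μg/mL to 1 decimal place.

τ/t½ = 95/33 ≈ 2.8788, so fraction remaining f = (1/2)^(95/33) ≈ 0.1360.
Each bolus raises the concentration by D/Vd = 2396/136 ≈ 17.618 μg/mL.
Steady-state trough Cmin,ss = C₀·f/(1−f) ≈ 17.618 × 0.1360/0.8640 ≈ 2.773 μg/mL.
Trough 2.8 μg/mL vs MEC 2 μg/mL: adequate.

2.8 μg/mL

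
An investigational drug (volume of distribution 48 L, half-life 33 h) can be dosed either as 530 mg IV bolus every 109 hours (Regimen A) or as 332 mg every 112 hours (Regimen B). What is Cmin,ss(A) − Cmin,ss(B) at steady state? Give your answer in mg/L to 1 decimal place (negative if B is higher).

Regimen A: f = (1/2)^(109/33) ≈ 0.1013; Cmin,ss = (530/48)·f/(1−f) ≈ 1.245 mg/L.
Regimen B: f = (1/2)^(112/33) ≈ 0.0951; Cmin,ss = (332/48)·f/(1−f) ≈ 0.727 mg/L.
Difference ≈ 1.245 − 0.727 ≈ 0.518 mg/L.

0.5 mg/L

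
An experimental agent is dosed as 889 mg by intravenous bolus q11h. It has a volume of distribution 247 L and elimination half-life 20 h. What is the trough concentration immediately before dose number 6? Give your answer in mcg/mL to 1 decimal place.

f = (1/2)^(τ/t½) = (1/2)^(11/20) ≈ 0.6830.
C₀ = D/Vd = 889/247 ≈ 3.599 mcg/mL.
Before the 6th dose, 5 doses have been given. Superposition: Cmin = C₀·(f + f² + … + f^5).
≈ 3.599 × (0.6830 + 0.4665 + 0.3186 + 0.2176 + 0.1486) ≈ 3.599 × 1.8343 ≈ 6.602 mcg/mL.

6.6 mcg/mL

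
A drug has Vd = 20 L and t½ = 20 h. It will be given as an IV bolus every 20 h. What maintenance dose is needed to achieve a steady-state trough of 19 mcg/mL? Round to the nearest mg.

380 mg

τ/t½ = 20/20 ≈ 1, so f = (1/2)^(20/20) ≈ 0.500000.
Cmin,ss = (D/Vd)·f/(1−f), so D = Cmin,ss·Vd·(1−f)/f.
D = 19 × 20 × (1−f)/f ≈ 19 × 20 × 1.00000 ≈ 380.00 mg.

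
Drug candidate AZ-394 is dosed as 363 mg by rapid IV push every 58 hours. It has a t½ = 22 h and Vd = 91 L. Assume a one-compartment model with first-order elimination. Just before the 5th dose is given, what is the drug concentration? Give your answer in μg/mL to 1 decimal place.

0.8 μg/mL

f = (1/2)^(τ/t½) = (1/2)^(58/22) ≈ 0.1608.
C₀ = D/Vd = 363/91 ≈ 3.989 μg/mL.
Before the 5th dose, 4 doses have been given. Superposition: Cmin = C₀·(f + f² + … + f^4).
≈ 3.989 × (0.1608 + 0.0259 + 0.0042 + 0.0007) ≈ 3.989 × 0.1916 ≈ 0.764 μg/mL.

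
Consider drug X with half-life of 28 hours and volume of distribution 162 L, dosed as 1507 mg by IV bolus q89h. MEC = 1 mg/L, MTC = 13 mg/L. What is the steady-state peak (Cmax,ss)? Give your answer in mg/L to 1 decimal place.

10.5 mg/L

Over one 89-h interval, 89/28 ≈ 3.1786 half-lives elapse, leaving f ≈ 0.1104 of each dose.
At steady state, accumulation factor R = 1/(1 − e^(−kτ)) ≈ 1.1241.
Single-dose peak C₀ = D/Vd = 1507/162 ≈ 9.302 mg/L.
Steady-state peak Cmax,ss = C₀·R ≈ 9.302 × 1.1241 ≈ 10.456 mg/L.
Peak 10.5 mg/L vs MTC 13 mg/L: below toxic threshold.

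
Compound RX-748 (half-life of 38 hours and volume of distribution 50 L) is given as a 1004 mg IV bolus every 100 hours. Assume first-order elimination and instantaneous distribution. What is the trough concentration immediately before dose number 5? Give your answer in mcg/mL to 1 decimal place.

f = (1/2)^(τ/t½) = (1/2)^(100/38) ≈ 0.1614.
C₀ = D/Vd = 1004/50 ≈ 20.080 mcg/mL.
Before the 5th dose, 4 doses have been given. Superposition: Cmin = C₀·(f + f² + … + f^4).
≈ 20.080 × (0.1614 + 0.0260 + 0.0042 + 0.0007) ≈ 20.080 × 0.1923 ≈ 3.861 mcg/mL.

3.9 mcg/mL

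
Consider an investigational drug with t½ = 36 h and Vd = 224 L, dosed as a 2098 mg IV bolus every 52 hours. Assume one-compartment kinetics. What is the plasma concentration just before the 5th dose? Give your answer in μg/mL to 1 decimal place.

f = (1/2)^(τ/t½) = (1/2)^(52/36) ≈ 0.3674.
C₀ = D/Vd = 2098/224 ≈ 9.366 μg/mL.
Before the 5th dose, 4 doses have been given. Superposition: Cmin = C₀·(f + f² + … + f^4).
≈ 9.366 × (0.3674 + 0.1350 + 0.0496 + 0.0182) ≈ 9.366 × 0.5702 ≈ 5.340 μg/mL.

5.3 μg/mL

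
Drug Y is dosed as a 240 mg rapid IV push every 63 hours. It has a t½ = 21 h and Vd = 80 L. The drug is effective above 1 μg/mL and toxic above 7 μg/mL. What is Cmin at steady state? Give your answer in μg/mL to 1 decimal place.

τ = 63 h = 3 half-lives, so f = (1/2)^3 = 0.125.
At steady state, R = 1/(1 − 0.125) = 8/7.
Single-dose peak C₀ = D/Vd = 240/80 = 3 μg/mL.
Steady-state peak Cmax,ss = C₀·R = 3 × 8/7 ≈ 3.429 μg/mL.
Steady-state trough Cmin,ss = Cmax,ss·f ≈ 3.429 × 0.125 ≈ 0.429 μg/mL.
Trough 0.4 μg/mL vs MEC 1 μg/mL: subtherapeutic.

0.4 μg/mL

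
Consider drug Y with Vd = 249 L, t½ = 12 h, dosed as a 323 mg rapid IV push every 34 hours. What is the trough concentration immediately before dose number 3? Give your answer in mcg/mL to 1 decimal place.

f = (1/2)^(τ/t½) = (1/2)^(34/12) ≈ 0.1403.
C₀ = D/Vd = 323/249 ≈ 1.297 mcg/mL.
Before the 3rd dose, 2 doses have been given. Superposition: Cmin = C₀·(f + f²).
≈ 1.297 × (0.1403 + 0.0197) ≈ 1.297 × 0.1600 ≈ 0.208 mcg/mL.

0.2 mcg/mL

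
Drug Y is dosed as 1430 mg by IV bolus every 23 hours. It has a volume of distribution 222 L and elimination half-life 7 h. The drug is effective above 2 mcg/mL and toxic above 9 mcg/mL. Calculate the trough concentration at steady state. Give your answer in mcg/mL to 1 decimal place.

0.7 mcg/mL

τ/t½ = 23/7 ≈ 3.2857, so fraction remaining f = (1/2)^(23/7) ≈ 0.1025.
Each bolus raises the concentration by D/Vd = 1430/222 ≈ 6.441 mcg/mL.
Steady-state trough Cmin,ss = C₀·f/(1−f) ≈ 6.441 × 0.1025/0.8975 ≈ 0.736 mcg/mL.
Trough 0.7 mcg/mL vs MEC 2 mcg/mL: subtherapeutic.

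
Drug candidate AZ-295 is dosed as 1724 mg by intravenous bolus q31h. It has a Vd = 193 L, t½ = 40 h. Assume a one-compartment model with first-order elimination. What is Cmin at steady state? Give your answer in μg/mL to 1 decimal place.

12.6 μg/mL

τ/t½ = 31/40 ≈ 0.775, so fraction remaining f = (1/2)^(31/40) ≈ 0.5844.
Accumulation ratio R = 1/(1 − f) ≈ 1/0.4156 ≈ 2.4062.
Each bolus raises the concentration by D/Vd = 1724/193 ≈ 8.933 μg/mL.
Steady-state peak Cmax,ss = C₀·R ≈ 8.933 × 2.4062 ≈ 21.495 μg/mL.
Steady-state trough Cmin,ss = Cmax,ss·f ≈ 21.495 × 0.5844 ≈ 12.562 μg/mL.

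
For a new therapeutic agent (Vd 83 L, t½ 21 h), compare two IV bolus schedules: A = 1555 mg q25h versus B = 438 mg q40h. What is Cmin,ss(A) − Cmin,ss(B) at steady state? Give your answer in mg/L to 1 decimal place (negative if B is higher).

Regimen A: f = (1/2)^(25/21) ≈ 0.4382; Cmin,ss = (1555/83)·f/(1−f) ≈ 14.613 mg/L.
Regimen B: f = (1/2)^(40/21) ≈ 0.2671; Cmin,ss = (438/83)·f/(1−f) ≈ 1.923 mg/L.
Difference ≈ 14.613 − 1.923 ≈ 12.690 mg/L.

12.7 mg/L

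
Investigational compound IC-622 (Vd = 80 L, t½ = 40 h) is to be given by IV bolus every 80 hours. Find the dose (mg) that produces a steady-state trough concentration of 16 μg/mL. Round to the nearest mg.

τ/t½ = 80/40 ≈ 2, so f = (1/2)^(80/40) ≈ 0.250000.
Cmin,ss = (D/Vd)·f/(1−f), so D = Cmin,ss·Vd·(1−f)/f.
D = 16 × 80 × (1−f)/f ≈ 16 × 80 × 3.00000 ≈ 3840.00 mg.

3840 mg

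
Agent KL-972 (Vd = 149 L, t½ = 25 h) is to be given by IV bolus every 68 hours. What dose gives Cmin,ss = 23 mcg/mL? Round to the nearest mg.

19153 mg

τ/t½ = 68/25 ≈ 2.72, so f = (1/2)^(68/25) ≈ 0.151774.
Cmin,ss = (D/Vd)·f/(1−f), so D = Cmin,ss·Vd·(1−f)/f.
D = 23 × 149 × (1−f)/f ≈ 23 × 149 × 5.58874 ≈ 19152.61 mg.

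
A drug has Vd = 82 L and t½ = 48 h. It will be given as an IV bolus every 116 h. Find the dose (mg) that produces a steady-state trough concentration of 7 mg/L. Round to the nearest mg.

τ/t½ = 116/48 ≈ 2.4167, so f = (1/2)^(116/48) ≈ 0.187288.
Cmin,ss = (D/Vd)·f/(1−f), so D = Cmin,ss·Vd·(1−f)/f.
D = 7 × 82 × (1−f)/f ≈ 7 × 82 × 4.33937 ≈ 2490.80 mg.

2491 mg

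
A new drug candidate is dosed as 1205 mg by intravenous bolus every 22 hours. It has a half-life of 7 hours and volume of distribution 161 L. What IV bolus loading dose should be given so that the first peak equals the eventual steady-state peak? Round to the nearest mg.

1359 mg

f = (1/2)^(22/7) ≈ 0.113215; accumulation ratio R = 1/(1−f) ≈ 1.12767.
Loading dose to hit Cmax,ss on first dose: D_load = D_maint·R ≈ 1205 × 1.12767 ≈ 1358.84 mg.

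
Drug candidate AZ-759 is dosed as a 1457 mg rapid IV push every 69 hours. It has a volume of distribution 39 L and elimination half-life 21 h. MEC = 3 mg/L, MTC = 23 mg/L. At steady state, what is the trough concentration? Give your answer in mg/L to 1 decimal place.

Over one 69-h interval, 69/21 ≈ 3.2857 half-lives elapse, leaving f ≈ 0.1025 of each dose.
Accumulation ratio R = 1/(1 − f) ≈ 1/0.8975 ≈ 1.1142.
Single-dose peak C₀ = D/Vd = 1457/39 ≈ 37.359 mg/L.
Steady-state peak Cmax,ss = C₀·R ≈ 37.359 × 1.1142 ≈ 41.625 mg/L.
One interval later, Cmin,ss = Cmax,ss·e^(−kτ) ≈ 41.625 × 0.1025 ≈ 4.267 mg/L.
Trough 4.3 mg/L vs MEC 3 mg/L: adequate.

4.3 mg/L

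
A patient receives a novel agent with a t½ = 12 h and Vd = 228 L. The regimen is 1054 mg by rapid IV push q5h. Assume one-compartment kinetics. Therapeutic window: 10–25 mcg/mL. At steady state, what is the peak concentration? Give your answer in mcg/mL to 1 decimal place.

Over one 5-h interval, 5/12 ≈ 0.41667 half-lives elapse, leaving f ≈ 0.7492 of each dose.
At steady state, accumulation factor R = 1/(1 − e^(−kτ)) ≈ 3.9872.
Single-dose peak C₀ = D/Vd = 1054/228 ≈ 4.623 mcg/mL.
Steady-state peak Cmax,ss = C₀·R ≈ 4.623 × 3.9872 ≈ 18.433 mcg/mL.
Peak 18.4 mcg/mL vs MTC 25 mcg/mL: below toxic threshold.

18.4 mcg/mL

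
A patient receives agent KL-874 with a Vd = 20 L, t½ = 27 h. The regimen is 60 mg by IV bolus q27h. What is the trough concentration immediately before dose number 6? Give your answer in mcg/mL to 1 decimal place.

2.9 mcg/mL

f = (1/2)^(τ/t½) = (1/2)^(27/27) ≈ 0.5000.
C₀ = D/Vd = 60/20 ≈ 3.000 mcg/mL.
Before the 6th dose, 5 doses have been given. Superposition: Cmin = C₀·(f + f² + … + f^5).
≈ 3.000 × (0.5000 + 0.2500 + 0.1250 + 0.0625 + 0.0313) ≈ 3.000 × 0.9688 ≈ 2.906 mcg/mL.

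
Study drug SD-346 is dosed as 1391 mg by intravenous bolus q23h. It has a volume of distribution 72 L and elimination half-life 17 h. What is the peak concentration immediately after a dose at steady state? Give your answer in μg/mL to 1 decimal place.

Over one 23-h interval, 23/17 ≈ 1.3529 half-lives elapse, leaving f ≈ 0.3915 of each dose.
At steady state, accumulation factor R = 1/(1 − e^(−kτ)) ≈ 1.6434.
Each bolus raises the concentration by D/Vd = 1391/72 ≈ 19.319 μg/mL.
Steady-state peak Cmax,ss = C₀·R ≈ 19.319 × 1.6434 ≈ 31.749 μg/mL.

31.7 μg/mL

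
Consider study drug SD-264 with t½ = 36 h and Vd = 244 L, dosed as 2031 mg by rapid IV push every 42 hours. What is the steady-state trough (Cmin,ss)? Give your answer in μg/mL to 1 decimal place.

Over one 42-h interval, 42/36 ≈ 1.1667 half-lives elapse, leaving f ≈ 0.4454 of each dose.
At steady state, accumulation factor R = 1/(1 − e^(−kτ)) ≈ 1.8031.
Single-dose peak C₀ = D/Vd = 2031/244 ≈ 8.324 μg/mL.
Steady-state peak Cmax,ss = C₀·R ≈ 8.324 × 1.8031 ≈ 15.009 μg/mL.
One interval later, Cmin,ss = Cmax,ss·e^(−kτ) ≈ 15.009 × 0.4454 ≈ 6.685 μg/mL.

6.7 μg/mL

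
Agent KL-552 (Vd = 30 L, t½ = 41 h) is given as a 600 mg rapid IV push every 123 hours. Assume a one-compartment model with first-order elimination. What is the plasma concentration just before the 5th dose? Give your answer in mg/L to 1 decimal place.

2.9 mg/L

f = (1/2)^(τ/t½) = (1/2)^(123/41) ≈ 0.1250.
C₀ = D/Vd = 600/30 ≈ 20.000 mg/L.
Before the 5th dose, 4 doses have been given. Superposition: Cmin = C₀·(f + f² + … + f^4).
≈ 20.000 × (0.1250 + 0.0156 + 0.0020 + 0.0002) ≈ 20.000 × 0.1428 ≈ 2.856 mg/L.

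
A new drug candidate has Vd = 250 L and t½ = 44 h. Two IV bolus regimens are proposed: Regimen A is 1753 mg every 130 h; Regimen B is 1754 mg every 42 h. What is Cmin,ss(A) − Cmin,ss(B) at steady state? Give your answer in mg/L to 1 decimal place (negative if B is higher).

Regimen A: f = (1/2)^(130/44) ≈ 0.1290; Cmin,ss = (1753/250)·f/(1−f) ≈ 1.039 mg/L.
Regimen B: f = (1/2)^(42/44) ≈ 0.5160; Cmin,ss = (1754/250)·f/(1−f) ≈ 7.480 mg/L.
Difference ≈ 1.039 − 7.480 ≈ -6.441 mg/L.

-6.4 mg/L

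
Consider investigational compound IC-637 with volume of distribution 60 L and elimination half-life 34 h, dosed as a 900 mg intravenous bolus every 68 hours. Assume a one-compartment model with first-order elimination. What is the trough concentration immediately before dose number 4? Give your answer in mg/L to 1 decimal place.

f = (1/2)^(τ/t½) = (1/2)^(68/34) ≈ 0.2500.
C₀ = D/Vd = 900/60 ≈ 15.000 mg/L.
Before the 4th dose, 3 doses have been given. Superposition: Cmin = C₀·(f + f² + … + f^3).
≈ 15.000 × (0.2500 + 0.0625 + 0.0156) ≈ 15.000 × 0.3281 ≈ 4.921 mg/L.

4.9 mg/L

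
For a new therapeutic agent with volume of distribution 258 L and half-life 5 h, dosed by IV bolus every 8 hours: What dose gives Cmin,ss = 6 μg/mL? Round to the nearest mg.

τ/t½ = 8/5 ≈ 1.6, so f = (1/2)^(8/5) ≈ 0.329877.
Cmin,ss = (D/Vd)·f/(1−f), so D = Cmin,ss·Vd·(1−f)/f.
D = 6 × 258 × (1−f)/f ≈ 6 × 258 × 2.03143 ≈ 3144.65 mg.

3145 mg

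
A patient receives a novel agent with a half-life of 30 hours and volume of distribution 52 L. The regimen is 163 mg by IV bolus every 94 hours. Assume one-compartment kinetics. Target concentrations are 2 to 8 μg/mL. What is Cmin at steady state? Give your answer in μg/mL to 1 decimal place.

0.4 μg/mL

Over one 94-h interval, 94/30 ≈ 3.1333 half-lives elapse, leaving f ≈ 0.1140 of each dose.
Single-dose peak C₀ = D/Vd = 163/52 ≈ 3.135 μg/mL.
Steady-state trough Cmin,ss = C₀·f/(1−f) ≈ 3.135 × 0.1140/0.8860 ≈ 0.403 μg/mL.
Trough 0.4 μg/mL vs MEC 2 μg/mL: subtherapeutic.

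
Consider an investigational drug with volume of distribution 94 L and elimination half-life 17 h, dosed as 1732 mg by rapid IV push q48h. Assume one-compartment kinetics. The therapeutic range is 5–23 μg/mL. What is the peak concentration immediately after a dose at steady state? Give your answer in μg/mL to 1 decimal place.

21.5 μg/mL

τ/t½ = 48/17 ≈ 2.8235, so fraction remaining f = (1/2)^(48/17) ≈ 0.1413.
At steady state, accumulation factor R = 1/(1 − e^(−kτ)) ≈ 1.1646.
Each bolus raises the concentration by D/Vd = 1732/94 ≈ 18.426 μg/mL.
Steady-state peak Cmax,ss = C₀·R ≈ 18.426 × 1.1646 ≈ 21.459 μg/mL.
Peak 21.5 μg/mL vs MTC 23 μg/mL: below toxic threshold.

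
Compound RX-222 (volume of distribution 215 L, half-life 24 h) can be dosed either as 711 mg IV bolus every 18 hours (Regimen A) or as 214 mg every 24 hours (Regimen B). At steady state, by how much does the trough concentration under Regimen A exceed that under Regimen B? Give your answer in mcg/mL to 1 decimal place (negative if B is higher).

3.9 mcg/mL

Regimen A: f = (1/2)^(18/24) ≈ 0.5946; Cmin,ss = (711/215)·f/(1−f) ≈ 4.850 mcg/mL.
Regimen B: f = (1/2)^(24/24) ≈ 0.5000; Cmin,ss = (214/215)·f/(1−f) ≈ 0.995 mcg/mL.
Difference ≈ 4.850 − 0.995 ≈ 3.855 mcg/mL.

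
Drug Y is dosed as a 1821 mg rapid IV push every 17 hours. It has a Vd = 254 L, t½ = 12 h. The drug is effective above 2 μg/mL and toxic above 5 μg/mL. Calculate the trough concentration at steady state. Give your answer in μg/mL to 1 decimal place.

4.3 μg/mL

τ/t½ = 17/12 ≈ 1.4167, so fraction remaining f = (1/2)^(17/12) ≈ 0.3746.
Accumulation ratio R = 1/(1 − f) ≈ 1/0.6254 ≈ 1.5990.
Single-dose peak C₀ = D/Vd = 1821/254 ≈ 7.169 μg/mL.
Cmax,ss = C₀/(1 − f) ≈ 7.169/0.6254 ≈ 11.463 μg/mL.
One interval later, Cmin,ss = Cmax,ss·e^(−kτ) ≈ 11.463 × 0.3746 ≈ 4.294 μg/mL.
Trough 4.3 μg/mL vs MEC 2 μg/mL: adequate.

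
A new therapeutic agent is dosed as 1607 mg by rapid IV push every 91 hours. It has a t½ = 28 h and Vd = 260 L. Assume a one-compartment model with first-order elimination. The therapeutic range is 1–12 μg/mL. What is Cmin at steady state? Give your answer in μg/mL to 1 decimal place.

k = ln2/t½ = ln2/28 ≈ 0.024755 h⁻¹; fraction remaining f = e^(−kτ) = e^(−0.024755×91) ≈ 0.1051.
Accumulation ratio R = 1/(1 − f) ≈ 1/0.8949 ≈ 1.1174.
Single-dose peak C₀ = D/Vd = 1607/260 ≈ 6.181 μg/mL.
Cmax,ss = C₀/(1 − f) ≈ 6.181/0.8949 ≈ 6.907 μg/mL.
One interval later, Cmin,ss = Cmax,ss·e^(−kτ) ≈ 6.907 × 0.1051 ≈ 0.726 μg/mL.
Trough 0.7 μg/mL vs MEC 1 μg/mL: subtherapeutic.

0.7 μg/mL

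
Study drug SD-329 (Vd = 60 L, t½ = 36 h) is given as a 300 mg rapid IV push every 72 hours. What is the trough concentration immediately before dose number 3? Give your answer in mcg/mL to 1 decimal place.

f = (1/2)^(τ/t½) = (1/2)^(72/36) ≈ 0.2500.
C₀ = D/Vd = 300/60 ≈ 5.000 mcg/mL.
Before the 3rd dose, 2 doses have been given. Superposition: Cmin = C₀·(f + f²).
≈ 5.000 × (0.2500 + 0.0625) ≈ 5.000 × 0.3125 ≈ 1.562 mcg/mL.

1.6 mcg/mL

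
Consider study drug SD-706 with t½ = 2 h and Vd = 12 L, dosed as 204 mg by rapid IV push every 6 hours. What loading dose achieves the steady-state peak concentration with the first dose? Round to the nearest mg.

233 mg

f = (1/2)^(6/2) ≈ 0.125000; accumulation ratio R = 1/(1−f) ≈ 1.14286.
Loading dose to hit Cmax,ss on first dose: D_load = D_maint·R ≈ 204 × 1.14286 ≈ 233.14 mg.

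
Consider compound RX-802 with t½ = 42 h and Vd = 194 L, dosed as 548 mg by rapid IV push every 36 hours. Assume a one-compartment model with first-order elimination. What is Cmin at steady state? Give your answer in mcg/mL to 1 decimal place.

Over one 36-h interval, 36/42 ≈ 0.85714 half-lives elapse, leaving f ≈ 0.5520 of each dose.
Accumulation ratio R = 1/(1 − f) ≈ 1/0.4480 ≈ 2.2321.
Each bolus raises the concentration by D/Vd = 548/194 ≈ 2.825 mcg/mL.
Steady-state peak Cmax,ss = C₀·R ≈ 2.825 × 2.2321 ≈ 6.306 mcg/mL.
One interval later, Cmin,ss = Cmax,ss·e^(−kτ) ≈ 6.306 × 0.5520 ≈ 3.481 mcg/mL.

3.5 mcg/mL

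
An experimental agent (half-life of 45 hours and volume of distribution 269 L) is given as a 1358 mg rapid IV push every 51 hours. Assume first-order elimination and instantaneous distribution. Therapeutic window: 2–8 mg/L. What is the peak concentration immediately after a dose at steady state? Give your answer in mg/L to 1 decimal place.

9.3 mg/L

k = ln2/t½ = ln2/45 ≈ 0.015403 h⁻¹; fraction remaining f = e^(−kτ) = e^(−0.015403×51) ≈ 0.4559.
At steady state, accumulation factor R = 1/(1 − e^(−kτ)) ≈ 1.8379.
Single-dose peak C₀ = D/Vd = 1358/269 ≈ 5.048 mg/L.
Steady-state peak Cmax,ss = C₀·R ≈ 5.048 × 1.8379 ≈ 9.278 mg/L.
Peak 9.3 mg/L vs MTC 8 mg/L: exceeds toxic threshold.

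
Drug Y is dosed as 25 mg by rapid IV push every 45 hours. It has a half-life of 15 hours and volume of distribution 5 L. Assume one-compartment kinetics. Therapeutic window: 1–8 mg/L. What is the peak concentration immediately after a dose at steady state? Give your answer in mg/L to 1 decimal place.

τ = 45 h = 3 half-lives, so f = (1/2)^3 = 0.125.
Accumulation ratio R = 1/(1 − f) = 1/0.875 = 8/7.
Single-dose peak C₀ = D/Vd = 25/5 = 5 mg/L.
Steady-state peak Cmax,ss = C₀·R = 5 × 8/7 ≈ 5.714 mg/L.
Peak 5.7 mg/L vs MTC 8 mg/L: below toxic threshold.

5.7 mg/L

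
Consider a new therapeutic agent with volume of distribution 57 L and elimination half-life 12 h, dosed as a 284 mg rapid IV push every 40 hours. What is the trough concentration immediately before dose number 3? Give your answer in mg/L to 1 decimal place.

0.5 mg/L

f = (1/2)^(τ/t½) = (1/2)^(40/12) ≈ 0.0992.
C₀ = D/Vd = 284/57 ≈ 4.982 mg/L.
Before the 3rd dose, 2 doses have been given. Superposition: Cmin = C₀·(f + f²).
≈ 4.982 × (0.0992 + 0.0098) ≈ 4.982 × 0.1090 ≈ 0.543 mg/L.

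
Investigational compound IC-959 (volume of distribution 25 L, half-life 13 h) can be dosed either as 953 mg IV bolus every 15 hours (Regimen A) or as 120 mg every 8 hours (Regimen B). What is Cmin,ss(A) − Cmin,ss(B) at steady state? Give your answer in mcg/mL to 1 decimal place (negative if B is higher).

22.1 mcg/mL

Regimen A: f = (1/2)^(15/13) ≈ 0.4494; Cmin,ss = (953/25)·f/(1−f) ≈ 31.114 mcg/mL.
Regimen B: f = (1/2)^(8/13) ≈ 0.6528; Cmin,ss = (120/25)·f/(1−f) ≈ 9.025 mcg/mL.
Difference ≈ 31.114 − 9.025 ≈ 22.089 mcg/mL.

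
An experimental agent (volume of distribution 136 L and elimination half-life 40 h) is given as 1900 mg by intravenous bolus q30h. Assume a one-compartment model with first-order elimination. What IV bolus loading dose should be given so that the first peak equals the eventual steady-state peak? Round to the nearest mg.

f = (1/2)^(30/40) ≈ 0.594604; accumulation ratio R = 1/(1−f) ≈ 2.46672.
Loading dose to hit Cmax,ss on first dose: D_load = D_maint·R ≈ 1900 × 2.46672 ≈ 4686.77 mg.

4687 mg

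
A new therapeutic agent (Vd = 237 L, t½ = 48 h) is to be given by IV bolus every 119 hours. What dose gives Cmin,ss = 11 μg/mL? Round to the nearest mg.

τ/t½ = 119/48 ≈ 2.4792, so f = (1/2)^(119/48) ≈ 0.179348.
Cmin,ss = (D/Vd)·f/(1−f), so D = Cmin,ss·Vd·(1−f)/f.
D = 11 × 237 × (1−f)/f ≈ 11 × 237 × 4.57575 ≈ 11928.98 mg.

11929 mg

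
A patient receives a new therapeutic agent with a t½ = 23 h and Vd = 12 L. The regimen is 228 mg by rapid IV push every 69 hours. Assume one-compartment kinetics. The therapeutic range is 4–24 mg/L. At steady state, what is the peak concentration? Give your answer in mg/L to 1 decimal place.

τ = 69 h = 3 half-lives, so f = (1/2)^3 = 0.125.
At steady state, R = 1/(1 − 0.125) = 8/7.
Single-dose peak C₀ = D/Vd = 228/12 = 19 mg/L.
Steady-state peak Cmax,ss = C₀·R = 19 × 8/7 ≈ 21.714 mg/L.
Peak 21.7 mg/L vs MTC 24 mg/L: below toxic threshold.

21.7 mg/L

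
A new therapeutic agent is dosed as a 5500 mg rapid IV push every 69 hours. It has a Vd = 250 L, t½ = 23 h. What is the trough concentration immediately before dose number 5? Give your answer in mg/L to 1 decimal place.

3.1 mg/L

f = (1/2)^(τ/t½) = (1/2)^(69/23) ≈ 0.1250.
C₀ = D/Vd = 5500/250 ≈ 22.000 mg/L.
Before the 5th dose, 4 doses have been given. Superposition: Cmin = C₀·(f + f² + … + f^4).
≈ 22.000 × (0.1250 + 0.0156 + 0.0020 + 0.0002) ≈ 22.000 × 0.1428 ≈ 3.142 mg/L.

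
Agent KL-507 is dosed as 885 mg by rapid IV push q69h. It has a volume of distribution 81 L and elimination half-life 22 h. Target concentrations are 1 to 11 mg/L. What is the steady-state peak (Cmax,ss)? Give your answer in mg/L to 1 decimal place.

k = ln2/t½ = ln2/22 ≈ 0.031507 h⁻¹; fraction remaining f = e^(−kτ) = e^(−0.031507×69) ≈ 0.1137.
Accumulation ratio R = 1/(1 − f) ≈ 1/0.8863 ≈ 1.1283.
Each bolus raises the concentration by D/Vd = 885/81 ≈ 10.926 mg/L.
Cmax,ss = C₀/(1 − f) ≈ 10.926/0.8863 ≈ 12.328 mg/L.
Peak 12.3 mg/L vs MTC 11 mg/L: exceeds toxic threshold.

12.3 mg/L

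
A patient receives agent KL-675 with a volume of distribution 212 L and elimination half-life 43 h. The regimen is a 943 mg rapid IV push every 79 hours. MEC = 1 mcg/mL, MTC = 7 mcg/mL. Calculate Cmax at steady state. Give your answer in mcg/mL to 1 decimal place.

k = ln2/t½ = ln2/43 ≈ 0.016120 h⁻¹; fraction remaining f = e^(−kτ) = e^(−0.016120×79) ≈ 0.2799.
Accumulation ratio R = 1/(1 − f) ≈ 1/0.7201 ≈ 1.3887.
Single-dose peak C₀ = D/Vd = 943/212 ≈ 4.448 mcg/mL.
Steady-state peak Cmax,ss = C₀·R ≈ 4.448 × 1.3887 ≈ 6.177 mcg/mL.
Peak 6.2 mcg/mL vs MTC 7 mcg/mL: below toxic threshold.

6.2 mcg/mL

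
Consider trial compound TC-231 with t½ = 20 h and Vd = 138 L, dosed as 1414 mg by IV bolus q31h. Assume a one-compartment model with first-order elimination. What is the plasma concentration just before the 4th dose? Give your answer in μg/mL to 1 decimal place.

5.1 μg/mL

f = (1/2)^(τ/t½) = (1/2)^(31/20) ≈ 0.3415.
C₀ = D/Vd = 1414/138 ≈ 10.246 μg/mL.
Before the 4th dose, 3 doses have been given. Superposition: Cmin = C₀·(f + f² + … + f^3).
≈ 10.246 × (0.3415 + 0.1166 + 0.0398) ≈ 10.246 × 0.4979 ≈ 5.101 μg/mL.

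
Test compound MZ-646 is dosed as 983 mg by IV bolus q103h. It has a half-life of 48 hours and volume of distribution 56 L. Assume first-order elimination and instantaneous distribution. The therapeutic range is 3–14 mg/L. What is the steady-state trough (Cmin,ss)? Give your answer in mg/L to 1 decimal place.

5.1 mg/L

Over one 103-h interval, 103/48 ≈ 2.1458 half-lives elapse, leaving f ≈ 0.2260 of each dose.
Accumulation ratio R = 1/(1 − f) ≈ 1/0.7740 ≈ 1.2920.
Single-dose peak C₀ = D/Vd = 983/56 ≈ 17.554 mg/L.
Cmax,ss = C₀/(1 − f) ≈ 17.554/0.7740 ≈ 22.680 mg/L.
One interval later, Cmin,ss = Cmax,ss·e^(−kτ) ≈ 22.680 × 0.2260 ≈ 5.126 mg/L.
Trough 5.1 mg/L vs MEC 3 mg/L: adequate.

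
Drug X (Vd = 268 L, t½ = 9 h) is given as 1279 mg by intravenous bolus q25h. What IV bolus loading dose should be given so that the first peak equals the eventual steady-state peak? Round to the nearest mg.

f = (1/2)^(25/9) ≈ 0.145816; accumulation ratio R = 1/(1−f) ≈ 1.17071.
Loading dose to hit Cmax,ss on first dose: D_load = D_maint·R ≈ 1279 × 1.17071 ≈ 1497.34 mg.

1497 mg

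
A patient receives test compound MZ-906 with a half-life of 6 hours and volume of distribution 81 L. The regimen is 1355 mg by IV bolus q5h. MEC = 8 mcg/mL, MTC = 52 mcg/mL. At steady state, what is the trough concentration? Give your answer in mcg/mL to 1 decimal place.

Over one 5-h interval, 5/6 ≈ 0.83333 half-lives elapse, leaving f ≈ 0.5612 of each dose.
Accumulation ratio R = 1/(1 − f) ≈ 1/0.4388 ≈ 2.2789.
Single-dose peak C₀ = D/Vd = 1355/81 ≈ 16.728 mcg/mL.
Cmax,ss = C₀/(1 − f) ≈ 16.728/0.4388 ≈ 38.122 mcg/mL.
Steady-state trough Cmin,ss = Cmax,ss·f ≈ 38.122 × 0.5612 ≈ 21.394 mcg/mL.
Trough 21.4 mcg/mL vs MEC 8 mcg/mL: adequate.

21.4 mcg/mL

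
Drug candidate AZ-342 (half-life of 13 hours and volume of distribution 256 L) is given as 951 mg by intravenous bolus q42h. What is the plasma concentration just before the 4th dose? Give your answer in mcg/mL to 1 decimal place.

0.4 mcg/mL

f = (1/2)^(τ/t½) = (1/2)^(42/13) ≈ 0.1065.
C₀ = D/Vd = 951/256 ≈ 3.715 mcg/mL.
Before the 4th dose, 3 doses have been given. Superposition: Cmin = C₀·(f + f² + … + f^3).
≈ 3.715 × (0.1065 + 0.0113 + 0.0012) ≈ 3.715 × 0.1190 ≈ 0.442 mcg/mL.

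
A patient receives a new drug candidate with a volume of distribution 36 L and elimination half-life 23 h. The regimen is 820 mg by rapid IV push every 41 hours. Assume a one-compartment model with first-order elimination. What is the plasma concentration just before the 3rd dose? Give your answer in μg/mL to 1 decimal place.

8.5 μg/mL

f = (1/2)^(τ/t½) = (1/2)^(41/23) ≈ 0.2907.
C₀ = D/Vd = 820/36 ≈ 22.778 μg/mL.
Before the 3rd dose, 2 doses have been given. Superposition: Cmin = C₀·(f + f²).
≈ 22.778 × (0.2907 + 0.0845) ≈ 22.778 × 0.3752 ≈ 8.546 μg/mL.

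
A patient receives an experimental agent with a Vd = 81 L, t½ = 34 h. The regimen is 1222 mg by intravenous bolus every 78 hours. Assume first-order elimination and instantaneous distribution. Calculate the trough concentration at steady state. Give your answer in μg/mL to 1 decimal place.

τ/t½ = 78/34 ≈ 2.2941, so fraction remaining f = (1/2)^(78/34) ≈ 0.2039.
Each bolus raises the concentration by D/Vd = 1222/81 ≈ 15.086 μg/mL.
Steady-state trough Cmin,ss = C₀·f/(1−f) ≈ 15.086 × 0.2039/0.7961 ≈ 3.864 μg/mL.

3.9 μg/mL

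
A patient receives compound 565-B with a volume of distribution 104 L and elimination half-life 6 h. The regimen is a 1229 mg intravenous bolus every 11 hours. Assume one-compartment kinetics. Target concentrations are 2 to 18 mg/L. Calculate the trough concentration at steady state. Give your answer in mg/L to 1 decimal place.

τ/t½ = 11/6 ≈ 1.8333, so fraction remaining f = (1/2)^(11/6) ≈ 0.2806.
Accumulation ratio R = 1/(1 − f) ≈ 1/0.7194 ≈ 1.3900.
Single-dose peak C₀ = D/Vd = 1229/104 ≈ 11.817 mg/L.
Cmax,ss = C₀/(1 − f) ≈ 11.817/0.7194 ≈ 16.426 mg/L.
Steady-state trough Cmin,ss = Cmax,ss·f ≈ 16.426 × 0.2806 ≈ 4.609 mg/L.
Trough 4.6 mg/L vs MEC 2 mg/L: adequate.

4.6 mg/L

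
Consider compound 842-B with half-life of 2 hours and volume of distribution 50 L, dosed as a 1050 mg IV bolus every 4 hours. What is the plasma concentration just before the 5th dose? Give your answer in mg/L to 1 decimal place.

f = (1/2)^(τ/t½) = (1/2)^(4/2) ≈ 0.2500.
C₀ = D/Vd = 1050/50 ≈ 21.000 mg/L.
Before the 5th dose, 4 doses have been given. Superposition: Cmin = C₀·(f + f² + … + f^4).
≈ 21.000 × (0.2500 + 0.0625 + 0.0156 + 0.0039) ≈ 21.000 × 0.3320 ≈ 6.972 mg/L.

7.0 mg/L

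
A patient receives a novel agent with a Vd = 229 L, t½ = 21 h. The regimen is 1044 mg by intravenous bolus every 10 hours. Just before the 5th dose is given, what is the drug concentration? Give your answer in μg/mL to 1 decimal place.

f = (1/2)^(τ/t½) = (1/2)^(10/21) ≈ 0.7189.
C₀ = D/Vd = 1044/229 ≈ 4.559 μg/mL.
Before the 5th dose, 4 doses have been given. Superposition: Cmin = C₀·(f + f² + … + f^4).
≈ 4.559 × (0.7189 + 0.5168 + 0.3715 + 0.2671) ≈ 4.559 × 1.8743 ≈ 8.545 μg/mL.

8.5 μg/mL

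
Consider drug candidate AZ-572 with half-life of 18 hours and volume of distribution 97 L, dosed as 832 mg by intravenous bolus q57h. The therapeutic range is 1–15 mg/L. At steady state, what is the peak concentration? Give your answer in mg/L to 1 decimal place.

Over one 57-h interval, 57/18 ≈ 3.1667 half-lives elapse, leaving f ≈ 0.1114 of each dose.
Accumulation ratio R = 1/(1 − f) ≈ 1/0.8886 ≈ 1.1254.
Each bolus raises the concentration by D/Vd = 832/97 ≈ 8.577 mg/L.
Steady-state peak Cmax,ss = C₀·R ≈ 8.577 × 1.1254 ≈ 9.653 mg/L.
Peak 9.7 mg/L vs MTC 15 mg/L: below toxic threshold.

9.7 mg/L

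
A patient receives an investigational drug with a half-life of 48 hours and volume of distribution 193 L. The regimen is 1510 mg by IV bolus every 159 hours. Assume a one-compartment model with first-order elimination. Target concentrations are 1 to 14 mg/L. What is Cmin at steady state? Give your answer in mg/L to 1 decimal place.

Over one 159-h interval, 159/48 ≈ 3.3125 half-lives elapse, leaving f ≈ 0.1007 of each dose.
Each bolus raises the concentration by D/Vd = 1510/193 ≈ 7.824 mg/L.
Steady-state trough Cmin,ss = C₀·f/(1−f) ≈ 7.824 × 0.1007/0.8993 ≈ 0.876 mg/L.
Trough 0.9 mg/L vs MEC 1 mg/L: subtherapeutic.

0.9 mg/L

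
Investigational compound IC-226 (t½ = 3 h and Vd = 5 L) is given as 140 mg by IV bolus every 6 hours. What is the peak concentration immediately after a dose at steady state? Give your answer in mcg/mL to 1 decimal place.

37.3 mcg/mL

The dosing interval is 2 half-lives, so f = 2^(−2) = 0.25.
Accumulation ratio R = 1/(1 − f) = 1/0.75 = 4/3.
Single-dose peak C₀ = D/Vd = 140/5 = 28 mcg/mL.
Steady-state peak Cmax,ss = C₀·R = 28 × 4/3 ≈ 37.333 mcg/mL.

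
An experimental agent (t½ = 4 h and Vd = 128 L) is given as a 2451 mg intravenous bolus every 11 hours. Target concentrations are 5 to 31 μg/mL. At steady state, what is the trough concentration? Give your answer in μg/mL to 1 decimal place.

k = ln2/t½ = ln2/4 ≈ 0.173287 h⁻¹; fraction remaining f = e^(−kτ) = e^(−0.173287×11) ≈ 0.1487.
Accumulation ratio R = 1/(1 − f) ≈ 1/0.8513 ≈ 1.1747.
Each bolus raises the concentration by D/Vd = 2451/128 ≈ 19.148 μg/mL.
Steady-state peak Cmax,ss = C₀·R ≈ 19.148 × 1.1747 ≈ 22.493 μg/mL.
One interval later, Cmin,ss = Cmax,ss·e^(−kτ) ≈ 22.493 × 0.1487 ≈ 3.345 μg/mL.
Trough 3.3 μg/mL vs MEC 5 μg/mL: subtherapeutic.

3.3 μg/mL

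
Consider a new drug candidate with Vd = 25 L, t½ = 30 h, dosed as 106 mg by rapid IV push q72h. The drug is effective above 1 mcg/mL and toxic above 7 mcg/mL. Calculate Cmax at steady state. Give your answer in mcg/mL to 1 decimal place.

5.2 mcg/mL

Over one 72-h interval, 72/30 ≈ 2.4 half-lives elapse, leaving f ≈ 0.1895 of each dose.
At steady state, accumulation factor R = 1/(1 − e^(−kτ)) ≈ 1.2338.
Single-dose peak C₀ = D/Vd = 106/25 ≈ 4.240 mcg/mL.
Steady-state peak Cmax,ss = C₀·R ≈ 4.240 × 1.2338 ≈ 5.231 mcg/mL.
Peak 5.2 mcg/mL vs MTC 7 mcg/mL: below toxic threshold.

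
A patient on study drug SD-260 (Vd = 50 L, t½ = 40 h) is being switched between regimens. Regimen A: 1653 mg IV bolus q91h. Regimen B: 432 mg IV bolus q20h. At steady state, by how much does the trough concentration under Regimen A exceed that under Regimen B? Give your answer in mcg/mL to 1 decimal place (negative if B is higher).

-12.2 mcg/mL

Regimen A: f = (1/2)^(91/40) ≈ 0.2066; Cmin,ss = (1653/50)·f/(1−f) ≈ 8.609 mcg/mL.
Regimen B: f = (1/2)^(20/40) ≈ 0.7071; Cmin,ss = (432/50)·f/(1−f) ≈ 20.858 mcg/mL.
Difference ≈ 8.609 − 20.858 ≈ -12.249 mcg/mL.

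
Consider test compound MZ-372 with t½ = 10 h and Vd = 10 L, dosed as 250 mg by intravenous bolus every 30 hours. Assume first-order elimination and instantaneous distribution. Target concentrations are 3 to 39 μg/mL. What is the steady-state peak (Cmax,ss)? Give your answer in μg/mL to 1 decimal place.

τ = 30 h = 3 half-lives, so f = (1/2)^3 = 0.125.
At steady state, R = 1/(1 − 0.125) = 8/7.
Single-dose peak C₀ = D/Vd = 250/10 = 25 μg/mL.
Steady-state peak Cmax,ss = C₀·R = 25 × 8/7 ≈ 28.571 μg/mL.
Peak 28.6 μg/mL vs MTC 39 μg/mL: below toxic threshold.

28.6 μg/mL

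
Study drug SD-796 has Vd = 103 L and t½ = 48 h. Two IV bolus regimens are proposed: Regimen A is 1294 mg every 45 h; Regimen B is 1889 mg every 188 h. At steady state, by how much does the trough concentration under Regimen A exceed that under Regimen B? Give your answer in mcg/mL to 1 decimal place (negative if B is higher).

Regimen A: f = (1/2)^(45/48) ≈ 0.5221; Cmin,ss = (1294/103)·f/(1−f) ≈ 13.725 mcg/mL.
Regimen B: f = (1/2)^(188/48) ≈ 0.0662; Cmin,ss = (1889/103)·f/(1−f) ≈ 1.300 mcg/mL.
Difference ≈ 13.725 − 1.300 ≈ 12.425 mcg/mL.

12.4 mcg/mL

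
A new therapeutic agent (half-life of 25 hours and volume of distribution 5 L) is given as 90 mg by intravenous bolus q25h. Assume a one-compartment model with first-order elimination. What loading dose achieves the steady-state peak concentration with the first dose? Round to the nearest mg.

f = (1/2)^(25/25) ≈ 0.500000; accumulation ratio R = 1/(1−f) ≈ 2.00000.
Loading dose to hit Cmax,ss on first dose: D_load = D_maint·R ≈ 90 × 2.00000 ≈ 180.00 mg.

180 mg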